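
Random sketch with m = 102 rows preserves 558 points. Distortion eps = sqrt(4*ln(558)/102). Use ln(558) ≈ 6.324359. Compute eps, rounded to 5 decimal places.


ln(558) ≈ 6.324359.
4*ln(N)/m ≈ 4*6.324359/102 ≈ 0.24801408.
eps = sqrt(0.24801408) ≈ 0.4980101 ≈ 0.49801.

0.49801


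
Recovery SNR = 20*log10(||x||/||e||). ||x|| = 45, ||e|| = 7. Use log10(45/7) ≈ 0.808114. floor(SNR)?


||x||/||e|| = 45/7.
log10(45/7) ≈ 0.808114.
20*log10(||x||/||e||) ≈ 20*0.808114 = 16.16228.
floor(16.16228) = 16.

16


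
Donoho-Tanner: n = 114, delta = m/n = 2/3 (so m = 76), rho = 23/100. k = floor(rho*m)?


m = 2/3*114 = 76.
rho = 23/100.
rho*m = 23/100*76 = 17.48.
k = floor(17.48) = 17.

17


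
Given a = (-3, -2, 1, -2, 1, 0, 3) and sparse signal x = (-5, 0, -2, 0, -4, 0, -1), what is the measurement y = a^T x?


Non-zero terms: ['-3*-5', '1*-2', '1*-4', '3*-1']
Products: [15, -2, -4, -3]
y = sum = 6.

6


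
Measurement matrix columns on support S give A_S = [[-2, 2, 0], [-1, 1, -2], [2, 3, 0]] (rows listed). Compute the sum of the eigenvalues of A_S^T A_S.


Sum of eigenvalues of A_S^T A_S = trace(A_S^T A_S) = sum of squared column norms of A_S.
A_S^T A_S diagonal: [9, 14, 4].
trace = 9 + 14 + 4 = 27.

27


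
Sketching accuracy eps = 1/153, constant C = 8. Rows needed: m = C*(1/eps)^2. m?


1/eps = 153.
(1/eps)^2 = 23409.
m = 8*23409 = 187272.

187272


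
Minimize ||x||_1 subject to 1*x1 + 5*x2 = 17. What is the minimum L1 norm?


Axis intercepts:
  x1 = 17, x2 = 0: L1 = 17
  x1 = 0, x2 = 17/5: L1 = 17/5
x* = (0, 17/5)
||x*||_1 = 17/5.

17/5


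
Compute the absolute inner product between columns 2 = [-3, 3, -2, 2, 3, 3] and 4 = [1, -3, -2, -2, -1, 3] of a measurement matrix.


Inner product: -3*1 + 3*-3 + -2*-2 + 2*-2 + 3*-1 + 3*3
Products: [-3, -9, 4, -4, -3, 9]
Sum = -6.
|dot| = 6.

6


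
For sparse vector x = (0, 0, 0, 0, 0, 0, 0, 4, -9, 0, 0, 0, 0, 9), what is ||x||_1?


Non-zero entries: [(7, 4), (8, -9), (13, 9)]
Absolute values: [4, 9, 9]
||x||_1 = sum = 22.

22


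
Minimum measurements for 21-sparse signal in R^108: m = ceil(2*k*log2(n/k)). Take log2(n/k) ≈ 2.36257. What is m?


log2(n/k) = log2(108/21) ≈ 2.36257.
2*k*log2(n/k) ≈ 2*21*2.36257 = 99.22794.
m = ceil(99.22794) = 100.

100


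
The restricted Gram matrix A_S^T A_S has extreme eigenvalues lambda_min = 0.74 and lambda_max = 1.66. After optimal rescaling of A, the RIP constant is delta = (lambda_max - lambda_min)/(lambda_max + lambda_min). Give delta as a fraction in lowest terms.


lambda_max - lambda_min = 1.66 - 0.74 = 0.92.
lambda_max + lambda_min = 1.66 + 0.74 = 2.40.
delta = 0.92/2.40 = 92/240 = 23/60.

23/60


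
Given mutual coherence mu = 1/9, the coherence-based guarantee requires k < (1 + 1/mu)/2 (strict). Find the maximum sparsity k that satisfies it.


1/mu = 9.
1 + 1/mu = 10.
(1 + 1/mu)/2 = 5 is an integer and the inequality is strict, so k_max = 5 - 1 = 4.

4


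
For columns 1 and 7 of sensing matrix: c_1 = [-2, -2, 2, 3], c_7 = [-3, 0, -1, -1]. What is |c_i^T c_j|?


Inner product: -2*-3 + -2*0 + 2*-1 + 3*-1
Products: [6, 0, -2, -3]
Sum = 1.
|dot| = 1.

1


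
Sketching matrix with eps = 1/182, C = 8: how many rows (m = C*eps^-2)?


1/eps = 182.
(1/eps)^2 = 33124.
m = 8*33124 = 264992.

264992


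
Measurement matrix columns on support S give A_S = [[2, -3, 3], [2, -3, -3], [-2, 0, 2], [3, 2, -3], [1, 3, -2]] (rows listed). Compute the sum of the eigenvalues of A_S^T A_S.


Sum of eigenvalues of A_S^T A_S = trace(A_S^T A_S) = sum of squared column norms of A_S.
A_S^T A_S diagonal: [22, 31, 35].
trace = 22 + 31 + 35 = 88.

88


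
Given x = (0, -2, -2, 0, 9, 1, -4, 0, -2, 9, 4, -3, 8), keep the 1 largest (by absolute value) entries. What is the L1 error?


Sorted |x_i| descending: [9, 9, 8, 4, 4, 3, 2, 2, 2, 1, 0, 0, 0]
Keep top 1: [9]
Tail entries: [9, 8, 4, 4, 3, 2, 2, 2, 1, 0, 0, 0]
L1 error = sum of tail = 35.

35


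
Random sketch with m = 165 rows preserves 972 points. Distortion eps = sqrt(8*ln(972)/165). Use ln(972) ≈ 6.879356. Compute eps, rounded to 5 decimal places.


ln(972) ≈ 6.879356.
8*ln(N)/m ≈ 8*6.879356/165 ≈ 0.33354453.
eps = sqrt(0.33354453) ≈ 0.5775331 ≈ 0.57753.

0.57753


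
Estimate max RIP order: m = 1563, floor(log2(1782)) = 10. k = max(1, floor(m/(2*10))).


floor(log2(1782)) = 10.
2*10 = 20.
m/(2*floor(log2(n))) = 1563/20 ≈ 78.15.
floor = 78.
k = max(1, 78) = 78.

78


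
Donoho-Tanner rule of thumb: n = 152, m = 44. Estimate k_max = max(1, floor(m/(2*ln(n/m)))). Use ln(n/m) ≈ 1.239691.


n/m = 152/44 = 38/11.
ln(n/m) ≈ 1.239691.
2*ln(n/m) ≈ 2.479382.
m/(2*ln(n/m)) ≈ 44/2.479382 ≈ 17.7464.
floor = 17.
k_max = max(1, 17) = 17.

17


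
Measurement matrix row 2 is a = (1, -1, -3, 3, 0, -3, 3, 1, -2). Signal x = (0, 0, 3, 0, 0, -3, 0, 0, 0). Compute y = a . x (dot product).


Non-zero terms: ['-3*3', '-3*-3']
Products: [-9, 9]
y = sum = 0.

0


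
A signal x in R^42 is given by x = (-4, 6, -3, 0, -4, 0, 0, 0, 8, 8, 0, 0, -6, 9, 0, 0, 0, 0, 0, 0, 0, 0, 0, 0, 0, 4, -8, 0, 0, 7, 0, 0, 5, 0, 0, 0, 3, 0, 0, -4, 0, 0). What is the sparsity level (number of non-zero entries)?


Non-zero positions: [0, 1, 2, 4, 8, 9, 12, 13, 25, 26, 29, 32, 36, 39].
Sparsity = 14.

14


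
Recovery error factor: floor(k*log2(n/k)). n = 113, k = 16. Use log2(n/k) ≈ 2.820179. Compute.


log2(n/k) = log2(113/16) ≈ 2.820179.
k*log2(n/k) ≈ 16*2.820179 = 45.122864.
floor(45.122864) = 45.

45


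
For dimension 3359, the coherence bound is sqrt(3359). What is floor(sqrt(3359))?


57^2 = 3249 <= 3359 < 3364 = 58^2, so 57 <= sqrt(3359) < 58.
floor(sqrt(3359)) = 57.

57


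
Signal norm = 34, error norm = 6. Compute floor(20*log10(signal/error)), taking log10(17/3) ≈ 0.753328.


||x||/||e|| = 34/6 = 17/3.
log10(17/3) ≈ 0.753328.
20*log10(||x||/||e||) ≈ 20*0.753328 = 15.06656.
floor(15.06656) = 15.

15


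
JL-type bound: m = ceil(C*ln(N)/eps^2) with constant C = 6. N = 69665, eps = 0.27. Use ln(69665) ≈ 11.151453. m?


ln(69665) ≈ 11.151453.
eps^2 = 0.27^2 = 0.0729.
C*ln(N)/eps^2 ≈ 6*11.151453/0.0729 ≈ 917.8151.
m = ceil(917.8151) = 918.

918


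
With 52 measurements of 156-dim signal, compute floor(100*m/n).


100*m/n = 100*52/156 ≈ 33.3333.
floor = 33.

33


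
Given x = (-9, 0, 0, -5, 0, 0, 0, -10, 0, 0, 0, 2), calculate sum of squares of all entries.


Non-zero entries: [(0, -9), (3, -5), (7, -10), (11, 2)]
Squares: [81, 25, 100, 4]
||x||_2^2 = sum = 210.

210


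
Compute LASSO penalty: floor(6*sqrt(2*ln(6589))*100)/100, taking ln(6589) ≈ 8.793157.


ln(6589) ≈ 8.793157.
2*ln(n) ≈ 17.586314.
sqrt(2*ln(n)) ≈ sqrt(17.586314) ≈ 4.193604.
lambda ≈ 6*4.193604 = 25.161624.
floor(lambda*100)/100 = 25.16.

25.16


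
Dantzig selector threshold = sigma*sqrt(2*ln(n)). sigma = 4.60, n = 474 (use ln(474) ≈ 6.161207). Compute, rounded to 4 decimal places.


ln(474) ≈ 6.161207.
2*ln(n) ≈ 12.322414.
sqrt(2*ln(n)) ≈ sqrt(12.322414) ≈ 3.51033.
threshold ≈ 4.60*3.51033 = 16.147518 ≈ 16.1475.

16.1475


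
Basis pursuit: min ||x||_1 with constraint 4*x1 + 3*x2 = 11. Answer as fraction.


Axis intercepts:
  x1 = 11/4, x2 = 0: L1 = 11/4
  x1 = 0, x2 = 11/3: L1 = 11/3
x* = (11/4, 0)
||x*||_1 = 11/4.

11/4


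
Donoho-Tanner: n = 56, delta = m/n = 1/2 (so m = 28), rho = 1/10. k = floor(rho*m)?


m = 1/2*56 = 28.
rho = 1/10.
rho*m = 1/10*28 = 2.8.
k = floor(2.8) = 2.

2


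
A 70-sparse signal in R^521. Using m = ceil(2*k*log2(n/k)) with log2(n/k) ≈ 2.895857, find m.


log2(n/k) = log2(521/70) ≈ 2.895857.
2*k*log2(n/k) ≈ 2*70*2.895857 = 405.41998.
m = ceil(405.41998) = 406.

406


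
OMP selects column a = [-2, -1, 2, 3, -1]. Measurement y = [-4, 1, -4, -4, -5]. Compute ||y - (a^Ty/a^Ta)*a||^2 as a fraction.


a^T a = 19.
a^T y = -8.
coeff = -8/19 = -8/19.
||r||^2 = 1342/19.

1342/19


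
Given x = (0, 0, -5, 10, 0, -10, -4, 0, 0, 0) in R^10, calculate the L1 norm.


Non-zero entries: [(2, -5), (3, 10), (5, -10), (6, -4)]
Absolute values: [5, 10, 10, 4]
||x||_1 = sum = 29.

29


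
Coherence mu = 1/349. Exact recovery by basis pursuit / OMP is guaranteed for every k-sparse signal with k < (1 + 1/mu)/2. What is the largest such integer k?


1/mu = 349.
1 + 1/mu = 350.
(1 + 1/mu)/2 = 175 is an integer and the inequality is strict, so k_max = 175 - 1 = 174.

174


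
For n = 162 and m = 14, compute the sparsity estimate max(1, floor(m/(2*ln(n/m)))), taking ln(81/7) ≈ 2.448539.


n/m = 162/14 = 81/7.
ln(n/m) ≈ 2.448539.
2*ln(n/m) ≈ 4.897078.
m/(2*ln(n/m)) ≈ 14/4.897078 ≈ 2.8588.
floor = 2.
k_max = max(1, 2) = 2.

2


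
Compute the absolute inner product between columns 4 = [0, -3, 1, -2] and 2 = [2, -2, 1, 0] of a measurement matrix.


Inner product: 0*2 + -3*-2 + 1*1 + -2*0
Products: [0, 6, 1, 0]
Sum = 7.
|dot| = 7.

7


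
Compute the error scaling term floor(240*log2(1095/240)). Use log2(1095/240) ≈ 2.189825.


log2(n/k) = log2(1095/240) ≈ 2.189825.
k*log2(n/k) ≈ 240*2.189825 = 525.558.
floor(525.558) = 525.

525


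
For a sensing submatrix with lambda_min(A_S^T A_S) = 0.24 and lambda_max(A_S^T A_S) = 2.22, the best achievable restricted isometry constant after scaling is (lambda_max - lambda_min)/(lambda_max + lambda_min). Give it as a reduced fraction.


lambda_max - lambda_min = 2.22 - 0.24 = 1.98.
lambda_max + lambda_min = 2.22 + 0.24 = 2.46.
delta = 1.98/2.46 = 198/246 = 33/41.

33/41


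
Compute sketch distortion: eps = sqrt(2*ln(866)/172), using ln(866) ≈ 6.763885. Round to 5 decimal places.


ln(866) ≈ 6.763885.
2*ln(N)/m ≈ 2*6.763885/172 ≈ 0.07864983.
eps = sqrt(0.07864983) ≈ 0.2804458 ≈ 0.28045.

0.28045


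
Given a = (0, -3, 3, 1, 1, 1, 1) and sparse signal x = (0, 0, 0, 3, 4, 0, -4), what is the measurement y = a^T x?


Non-zero terms: ['1*3', '1*4', '1*-4']
Products: [3, 4, -4]
y = sum = 3.

3


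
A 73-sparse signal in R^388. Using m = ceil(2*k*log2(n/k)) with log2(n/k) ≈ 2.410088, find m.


log2(n/k) = log2(388/73) ≈ 2.410088.
2*k*log2(n/k) ≈ 2*73*2.410088 = 351.872848.
m = ceil(351.872848) = 352.

352


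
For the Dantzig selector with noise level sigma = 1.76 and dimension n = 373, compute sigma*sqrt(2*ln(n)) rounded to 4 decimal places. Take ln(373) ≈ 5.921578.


ln(373) ≈ 5.921578.
2*ln(n) ≈ 11.843156.
sqrt(2*ln(n)) ≈ sqrt(11.843156) ≈ 3.441389.
threshold ≈ 1.76*3.441389 = 6.05684464 ≈ 6.0568.

6.0568


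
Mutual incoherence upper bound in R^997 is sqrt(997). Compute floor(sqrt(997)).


31^2 = 961 <= 997 < 1024 = 32^2, so 31 <= sqrt(997) < 32.
floor(sqrt(997)) = 31.

31


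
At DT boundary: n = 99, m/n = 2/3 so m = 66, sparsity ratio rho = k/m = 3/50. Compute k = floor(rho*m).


m = 2/3*99 = 66.
rho = 3/50.
rho*m = 3/50*66 = 3.96.
k = floor(3.96) = 3.

3


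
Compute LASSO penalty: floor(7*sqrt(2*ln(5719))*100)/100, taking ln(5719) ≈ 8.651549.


ln(5719) ≈ 8.651549.
2*ln(n) ≈ 17.303098.
sqrt(2*ln(n)) ≈ sqrt(17.303098) ≈ 4.159699.
lambda ≈ 7*4.159699 = 29.117893.
floor(lambda*100)/100 = 29.11.

29.11


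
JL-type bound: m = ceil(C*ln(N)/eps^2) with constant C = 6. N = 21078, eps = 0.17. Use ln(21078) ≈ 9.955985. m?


ln(21078) ≈ 9.955985.
eps^2 = 0.17^2 = 0.0289.
C*ln(N)/eps^2 ≈ 6*9.955985/0.0289 ≈ 2066.9865.
m = ceil(2066.9865) = 2067.

2067


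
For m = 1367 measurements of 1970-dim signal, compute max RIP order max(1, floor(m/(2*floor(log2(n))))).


floor(log2(1970)) = 10.
2*10 = 20.
m/(2*floor(log2(n))) = 1367/20 ≈ 68.35.
floor = 68.
k = max(1, 68) = 68.

68


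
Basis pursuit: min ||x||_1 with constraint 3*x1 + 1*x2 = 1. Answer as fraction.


Axis intercepts:
  x1 = 1/3, x2 = 0: L1 = 1/3
  x1 = 0, x2 = 1: L1 = 1
x* = (1/3, 0)
||x*||_1 = 1/3.

1/3


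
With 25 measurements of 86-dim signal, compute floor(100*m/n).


100*m/n = 100*25/86 ≈ 29.0698.
floor = 29.

29


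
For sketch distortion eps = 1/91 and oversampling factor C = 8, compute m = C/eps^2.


1/eps = 91.
(1/eps)^2 = 8281.
m = 8*8281 = 66248.

66248


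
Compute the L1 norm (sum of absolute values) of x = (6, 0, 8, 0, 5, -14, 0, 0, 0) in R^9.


Non-zero entries: [(0, 6), (2, 8), (4, 5), (5, -14)]
Absolute values: [6, 8, 5, 14]
||x||_1 = sum = 33.

33


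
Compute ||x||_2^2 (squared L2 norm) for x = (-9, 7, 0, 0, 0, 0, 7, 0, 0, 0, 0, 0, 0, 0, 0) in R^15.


Non-zero entries: [(0, -9), (1, 7), (6, 7)]
Squares: [81, 49, 49]
||x||_2^2 = sum = 179.

179


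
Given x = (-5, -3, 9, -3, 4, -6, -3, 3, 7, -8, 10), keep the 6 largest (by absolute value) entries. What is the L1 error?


Sorted |x_i| descending: [10, 9, 8, 7, 6, 5, 4, 3, 3, 3, 3]
Keep top 6: [10, 9, 8, 7, 6, 5]
Tail entries: [4, 3, 3, 3, 3]
L1 error = sum of tail = 16.

16


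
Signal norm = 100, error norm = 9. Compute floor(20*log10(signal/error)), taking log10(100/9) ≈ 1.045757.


||x||/||e|| = 100/9.
log10(100/9) ≈ 1.045757.
20*log10(||x||/||e||) ≈ 20*1.045757 = 20.91514.
floor(20.91514) = 20.

20


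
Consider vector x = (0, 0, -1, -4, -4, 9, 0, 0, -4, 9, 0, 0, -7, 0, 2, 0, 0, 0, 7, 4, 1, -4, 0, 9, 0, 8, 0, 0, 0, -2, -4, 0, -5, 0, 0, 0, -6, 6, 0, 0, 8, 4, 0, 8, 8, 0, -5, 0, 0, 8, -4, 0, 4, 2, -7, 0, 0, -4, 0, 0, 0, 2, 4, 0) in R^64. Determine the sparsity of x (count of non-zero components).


Non-zero positions: [2, 3, 4, 5, 8, 9, 12, 14, 18, 19, 20, 21, 23, 25, 29, 30, 32, 36, 37, 40, 41, 43, 44, 46, 49, 50, 52, 53, 54, 57, 61, 62].
Sparsity = 32.

32


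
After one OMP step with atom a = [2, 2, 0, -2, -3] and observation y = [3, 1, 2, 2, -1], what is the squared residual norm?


a^T a = 21.
a^T y = 7.
coeff = 7/21 = 1/3.
||r||^2 = 50/3.

50/3


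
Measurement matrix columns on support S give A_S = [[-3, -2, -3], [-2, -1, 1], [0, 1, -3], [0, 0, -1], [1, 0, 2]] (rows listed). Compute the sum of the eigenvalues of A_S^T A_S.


Sum of eigenvalues of A_S^T A_S = trace(A_S^T A_S) = sum of squared column norms of A_S.
A_S^T A_S diagonal: [14, 6, 24].
trace = 14 + 6 + 24 = 44.

44


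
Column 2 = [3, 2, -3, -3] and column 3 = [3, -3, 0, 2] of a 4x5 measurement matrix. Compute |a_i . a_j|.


Inner product: 3*3 + 2*-3 + -3*0 + -3*2
Products: [9, -6, 0, -6]
Sum = -3.
|dot| = 3.

3


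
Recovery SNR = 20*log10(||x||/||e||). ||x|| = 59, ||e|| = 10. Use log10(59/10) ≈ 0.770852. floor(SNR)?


||x||/||e|| = 59/10.
log10(59/10) ≈ 0.770852.
20*log10(||x||/||e||) ≈ 20*0.770852 = 15.41704.
floor(15.41704) = 15.

15


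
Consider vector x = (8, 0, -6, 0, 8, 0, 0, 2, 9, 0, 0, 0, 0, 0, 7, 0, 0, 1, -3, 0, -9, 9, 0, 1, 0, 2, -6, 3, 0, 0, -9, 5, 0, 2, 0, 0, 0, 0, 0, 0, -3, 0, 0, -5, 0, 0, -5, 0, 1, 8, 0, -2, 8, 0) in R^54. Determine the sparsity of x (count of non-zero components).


Non-zero positions: [0, 2, 4, 7, 8, 14, 17, 18, 20, 21, 23, 25, 26, 27, 30, 31, 33, 40, 43, 46, 48, 49, 51, 52].
Sparsity = 24.

24


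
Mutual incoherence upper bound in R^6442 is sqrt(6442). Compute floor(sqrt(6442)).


80^2 = 6400 <= 6442 < 6561 = 81^2, so 80 <= sqrt(6442) < 81.
floor(sqrt(6442)) = 80.

80


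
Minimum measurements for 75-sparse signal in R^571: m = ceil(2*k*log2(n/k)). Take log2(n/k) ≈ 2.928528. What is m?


log2(n/k) = log2(571/75) ≈ 2.928528.
2*k*log2(n/k) ≈ 2*75*2.928528 = 439.2792.
m = ceil(439.2792) = 440.

440


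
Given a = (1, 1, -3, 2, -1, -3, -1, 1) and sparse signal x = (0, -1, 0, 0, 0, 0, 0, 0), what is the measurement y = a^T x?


Non-zero terms: ['1*-1']
Products: [-1]
y = sum = -1.

-1


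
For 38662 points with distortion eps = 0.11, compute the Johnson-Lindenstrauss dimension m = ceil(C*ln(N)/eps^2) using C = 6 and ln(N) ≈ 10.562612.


ln(38662) ≈ 10.562612.
eps^2 = 0.11^2 = 0.0121.
C*ln(N)/eps^2 ≈ 6*10.562612/0.0121 ≈ 5237.6588.
m = ceil(5237.6588) = 5238.

5238


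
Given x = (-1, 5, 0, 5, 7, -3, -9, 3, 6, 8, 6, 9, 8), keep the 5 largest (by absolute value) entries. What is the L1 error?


Sorted |x_i| descending: [9, 9, 8, 8, 7, 6, 6, 5, 5, 3, 3, 1, 0]
Keep top 5: [9, 9, 8, 8, 7]
Tail entries: [6, 6, 5, 5, 3, 3, 1, 0]
L1 error = sum of tail = 29.

29


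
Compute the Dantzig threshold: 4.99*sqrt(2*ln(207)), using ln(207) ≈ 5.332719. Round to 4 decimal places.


ln(207) ≈ 5.332719.
2*ln(n) ≈ 10.665438.
sqrt(2*ln(n)) ≈ sqrt(10.665438) ≈ 3.265798.
threshold ≈ 4.99*3.265798 = 16.29633202 ≈ 16.2963.

16.2963


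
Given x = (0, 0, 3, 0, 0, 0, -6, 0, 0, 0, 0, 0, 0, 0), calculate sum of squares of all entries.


Non-zero entries: [(2, 3), (6, -6)]
Squares: [9, 36]
||x||_2^2 = sum = 45.

45


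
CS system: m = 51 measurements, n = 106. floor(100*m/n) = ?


100*m/n = 100*51/106 ≈ 48.1132.
floor = 48.

48


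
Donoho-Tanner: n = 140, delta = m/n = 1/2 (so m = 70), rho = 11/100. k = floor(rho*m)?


m = 1/2*140 = 70.
rho = 11/100.
rho*m = 11/100*70 = 7.7.
k = floor(7.7) = 7.

7


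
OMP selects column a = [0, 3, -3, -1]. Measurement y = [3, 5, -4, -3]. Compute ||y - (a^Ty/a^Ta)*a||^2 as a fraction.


a^T a = 19.
a^T y = 30.
coeff = 30/19 = 30/19.
||r||^2 = 221/19.

221/19


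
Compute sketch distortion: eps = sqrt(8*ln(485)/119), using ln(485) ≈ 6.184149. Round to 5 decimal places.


ln(485) ≈ 6.184149.
8*ln(N)/m ≈ 8*6.184149/119 ≈ 0.41574111.
eps = sqrt(0.41574111) ≈ 0.6447799 ≈ 0.64478.

0.64478


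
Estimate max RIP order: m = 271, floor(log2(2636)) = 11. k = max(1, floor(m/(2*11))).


floor(log2(2636)) = 11.
2*11 = 22.
m/(2*floor(log2(n))) = 271/22 ≈ 12.3182.
floor = 12.
k = max(1, 12) = 12.

12


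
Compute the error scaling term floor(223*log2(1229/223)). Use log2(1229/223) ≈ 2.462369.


log2(n/k) = log2(1229/223) ≈ 2.462369.
k*log2(n/k) ≈ 223*2.462369 = 549.108287.
floor(549.108287) = 549.

549


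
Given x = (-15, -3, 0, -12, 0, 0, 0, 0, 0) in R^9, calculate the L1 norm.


Non-zero entries: [(0, -15), (1, -3), (3, -12)]
Absolute values: [15, 3, 12]
||x||_1 = sum = 30.

30


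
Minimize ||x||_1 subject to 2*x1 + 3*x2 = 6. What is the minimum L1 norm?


Axis intercepts:
  x1 = 3, x2 = 0: L1 = 3
  x1 = 0, x2 = 2: L1 = 2
x* = (0, 2)
||x*||_1 = 2.

2


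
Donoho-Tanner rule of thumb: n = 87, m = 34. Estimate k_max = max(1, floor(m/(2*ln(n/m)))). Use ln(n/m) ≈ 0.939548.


n/m = 87/34.
ln(n/m) ≈ 0.939548.
2*ln(n/m) ≈ 1.879096.
m/(2*ln(n/m)) ≈ 34/1.879096 ≈ 18.0938.
floor = 18.
k_max = max(1, 18) = 18.

18


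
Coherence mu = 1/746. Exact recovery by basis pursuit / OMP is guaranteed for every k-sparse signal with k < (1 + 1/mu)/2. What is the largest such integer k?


1/mu = 746.
1 + 1/mu = 747.
(1 + 1/mu)/2 = 373.5 is not an integer, so k_max = floor(373.5) = 373.

373


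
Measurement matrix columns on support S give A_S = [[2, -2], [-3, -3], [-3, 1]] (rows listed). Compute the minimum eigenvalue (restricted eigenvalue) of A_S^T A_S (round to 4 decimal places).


A_S^T A_S = [[22, 2], [2, 14]].
trace = 36.
det = 304.
disc = trace^2 - 4*det = 1296 - 4*304 = 80.
sqrt(80) ≈ 8.944272.
lam_min = (36 - sqrt(80))/2 ≈ (36 - 8.944272)/2 = 13.527864 ≈ 13.5279.

13.5279


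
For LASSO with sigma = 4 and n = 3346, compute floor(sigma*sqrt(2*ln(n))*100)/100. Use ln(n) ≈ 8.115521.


ln(3346) ≈ 8.115521.
2*ln(n) ≈ 16.231042.
sqrt(2*ln(n)) ≈ sqrt(16.231042) ≈ 4.028777.
lambda ≈ 4*4.028777 = 16.115108.
floor(lambda*100)/100 = 16.11.

16.11


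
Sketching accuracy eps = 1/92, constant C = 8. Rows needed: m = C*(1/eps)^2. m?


1/eps = 92.
(1/eps)^2 = 8464.
m = 8*8464 = 67712.

67712


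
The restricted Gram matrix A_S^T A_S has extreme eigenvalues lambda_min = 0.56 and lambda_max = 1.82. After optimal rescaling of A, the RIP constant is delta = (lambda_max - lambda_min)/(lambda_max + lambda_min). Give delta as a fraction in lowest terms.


lambda_max - lambda_min = 1.82 - 0.56 = 1.26.
lambda_max + lambda_min = 1.82 + 0.56 = 2.38.
delta = 1.26/2.38 = 126/238 = 9/17.

9/17


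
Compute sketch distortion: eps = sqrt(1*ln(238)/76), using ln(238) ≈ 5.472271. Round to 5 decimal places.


ln(238) ≈ 5.472271.
1*ln(N)/m ≈ 1*5.472271/76 ≈ 0.07200357.
eps = sqrt(0.07200357) ≈ 0.2683348 ≈ 0.26833.

0.26833


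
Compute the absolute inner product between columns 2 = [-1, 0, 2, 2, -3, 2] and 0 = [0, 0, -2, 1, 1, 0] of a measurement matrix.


Inner product: -1*0 + 0*0 + 2*-2 + 2*1 + -3*1 + 2*0
Products: [0, 0, -4, 2, -3, 0]
Sum = -5.
|dot| = 5.

5


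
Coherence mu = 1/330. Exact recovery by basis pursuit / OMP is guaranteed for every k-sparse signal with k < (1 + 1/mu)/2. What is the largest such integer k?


1/mu = 330.
1 + 1/mu = 331.
(1 + 1/mu)/2 = 165.5 is not an integer, so k_max = floor(165.5) = 165.

165


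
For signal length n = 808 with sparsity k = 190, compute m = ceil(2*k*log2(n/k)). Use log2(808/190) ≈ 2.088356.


log2(n/k) = log2(808/190) ≈ 2.088356.
2*k*log2(n/k) ≈ 2*190*2.088356 = 793.57528.
m = ceil(793.57528) = 794.

794


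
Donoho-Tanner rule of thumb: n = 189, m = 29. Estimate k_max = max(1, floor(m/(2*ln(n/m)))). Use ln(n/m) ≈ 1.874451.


n/m = 189/29.
ln(n/m) ≈ 1.874451.
2*ln(n/m) ≈ 3.748902.
m/(2*ln(n/m)) ≈ 29/3.748902 ≈ 7.7356.
floor = 7.
k_max = max(1, 7) = 7.

7


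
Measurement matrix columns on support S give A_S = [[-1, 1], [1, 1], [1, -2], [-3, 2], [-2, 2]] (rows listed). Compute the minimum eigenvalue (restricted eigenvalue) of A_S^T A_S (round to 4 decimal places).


A_S^T A_S = [[16, -12], [-12, 14]].
trace = 30.
det = 80.
disc = trace^2 - 4*det = 900 - 4*80 = 580.
sqrt(580) ≈ 24.083189.
lam_min = (30 - sqrt(580))/2 ≈ (30 - 24.083189)/2 = 2.9584055 ≈ 2.9584.

2.9584


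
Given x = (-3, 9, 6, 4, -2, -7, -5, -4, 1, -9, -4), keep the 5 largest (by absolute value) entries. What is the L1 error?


Sorted |x_i| descending: [9, 9, 7, 6, 5, 4, 4, 4, 3, 2, 1]
Keep top 5: [9, 9, 7, 6, 5]
Tail entries: [4, 4, 4, 3, 2, 1]
L1 error = sum of tail = 18.

18


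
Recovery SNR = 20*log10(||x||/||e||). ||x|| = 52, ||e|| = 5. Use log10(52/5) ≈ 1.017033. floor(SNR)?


||x||/||e|| = 52/5.
log10(52/5) ≈ 1.017033.
20*log10(||x||/||e||) ≈ 20*1.017033 = 20.34066.
floor(20.34066) = 20.

20


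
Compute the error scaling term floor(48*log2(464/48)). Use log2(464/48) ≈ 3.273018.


log2(n/k) = log2(464/48) ≈ 3.273018.
k*log2(n/k) ≈ 48*3.273018 = 157.104864.
floor(157.104864) = 157.

157


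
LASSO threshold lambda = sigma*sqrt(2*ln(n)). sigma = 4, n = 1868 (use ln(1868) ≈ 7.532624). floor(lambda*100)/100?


ln(1868) ≈ 7.532624.
2*ln(n) ≈ 15.065248.
sqrt(2*ln(n)) ≈ sqrt(15.065248) ≈ 3.881398.
lambda ≈ 4*3.881398 = 15.525592.
floor(lambda*100)/100 = 15.52.

15.52


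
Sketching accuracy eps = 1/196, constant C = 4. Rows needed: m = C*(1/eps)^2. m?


1/eps = 196.
(1/eps)^2 = 38416.
m = 4*38416 = 153664.

153664


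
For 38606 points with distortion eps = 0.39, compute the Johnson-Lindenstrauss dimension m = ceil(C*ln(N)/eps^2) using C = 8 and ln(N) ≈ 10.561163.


ln(38606) ≈ 10.561163.
eps^2 = 0.39^2 = 0.1521.
C*ln(N)/eps^2 ≈ 8*10.561163/0.1521 ≈ 555.4852.
m = ceil(555.4852) = 556.

556


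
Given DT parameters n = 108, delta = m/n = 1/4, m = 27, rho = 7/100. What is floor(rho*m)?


m = 1/4*108 = 27.
rho = 7/100.
rho*m = 7/100*27 = 1.89.
k = floor(1.89) = 1.

1


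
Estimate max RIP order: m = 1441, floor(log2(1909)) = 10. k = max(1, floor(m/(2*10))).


floor(log2(1909)) = 10.
2*10 = 20.
m/(2*floor(log2(n))) = 1441/20 ≈ 72.05.
floor = 72.
k = max(1, 72) = 72.

72


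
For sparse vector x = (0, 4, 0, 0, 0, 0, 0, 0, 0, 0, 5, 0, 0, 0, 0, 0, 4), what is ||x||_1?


Non-zero entries: [(1, 4), (10, 5), (16, 4)]
Absolute values: [4, 5, 4]
||x||_1 = sum = 13.

13


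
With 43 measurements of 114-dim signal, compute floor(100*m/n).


100*m/n = 100*43/114 ≈ 37.7193.
floor = 37.

37


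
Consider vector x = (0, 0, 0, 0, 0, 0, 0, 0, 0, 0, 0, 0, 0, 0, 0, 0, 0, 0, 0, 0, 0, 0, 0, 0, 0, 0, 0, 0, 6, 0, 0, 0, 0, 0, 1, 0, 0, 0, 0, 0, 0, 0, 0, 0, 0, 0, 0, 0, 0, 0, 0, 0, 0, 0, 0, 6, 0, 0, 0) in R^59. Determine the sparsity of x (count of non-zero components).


Non-zero positions: [28, 34, 55].
Sparsity = 3.

3


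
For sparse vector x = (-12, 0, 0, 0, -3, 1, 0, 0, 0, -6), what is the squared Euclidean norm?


Non-zero entries: [(0, -12), (4, -3), (5, 1), (9, -6)]
Squares: [144, 9, 1, 36]
||x||_2^2 = sum = 190.

190


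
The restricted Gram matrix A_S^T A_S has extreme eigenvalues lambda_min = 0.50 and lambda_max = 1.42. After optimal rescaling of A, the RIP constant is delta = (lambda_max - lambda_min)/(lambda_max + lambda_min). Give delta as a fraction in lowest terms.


lambda_max - lambda_min = 1.42 - 0.50 = 0.92.
lambda_max + lambda_min = 1.42 + 0.50 = 1.92.
delta = 0.92/1.92 = 92/192 = 23/48.

23/48


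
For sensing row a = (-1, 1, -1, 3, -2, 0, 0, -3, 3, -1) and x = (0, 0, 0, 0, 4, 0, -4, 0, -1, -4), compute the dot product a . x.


Non-zero terms: ['-2*4', '0*-4', '3*-1', '-1*-4']
Products: [-8, 0, -3, 4]
y = sum = -7.

-7


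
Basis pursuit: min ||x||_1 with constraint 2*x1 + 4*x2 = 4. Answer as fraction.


Axis intercepts:
  x1 = 2, x2 = 0: L1 = 2
  x1 = 0, x2 = 1: L1 = 1
x* = (0, 1)
||x*||_1 = 1.

1


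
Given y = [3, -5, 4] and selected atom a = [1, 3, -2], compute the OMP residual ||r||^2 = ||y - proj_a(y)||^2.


a^T a = 14.
a^T y = -20.
coeff = -20/14 = -10/7.
||r||^2 = 150/7.

150/7


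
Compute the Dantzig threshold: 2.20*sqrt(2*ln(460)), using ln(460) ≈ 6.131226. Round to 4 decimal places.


ln(460) ≈ 6.131226.
2*ln(n) ≈ 12.262452.
sqrt(2*ln(n)) ≈ sqrt(12.262452) ≈ 3.501778.
threshold ≈ 2.20*3.501778 = 7.7039116 ≈ 7.7039.

7.7039


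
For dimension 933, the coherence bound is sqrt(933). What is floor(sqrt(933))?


30^2 = 900 <= 933 < 961 = 31^2, so 30 <= sqrt(933) < 31.
floor(sqrt(933)) = 30.

30


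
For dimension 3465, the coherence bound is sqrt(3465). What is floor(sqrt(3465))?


58^2 = 3364 <= 3465 < 3481 = 59^2, so 58 <= sqrt(3465) < 59.
floor(sqrt(3465)) = 58.

58


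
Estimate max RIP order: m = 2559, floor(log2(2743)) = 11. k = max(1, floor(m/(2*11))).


floor(log2(2743)) = 11.
2*11 = 22.
m/(2*floor(log2(n))) = 2559/22 ≈ 116.3182.
floor = 116.
k = max(1, 116) = 116.

116


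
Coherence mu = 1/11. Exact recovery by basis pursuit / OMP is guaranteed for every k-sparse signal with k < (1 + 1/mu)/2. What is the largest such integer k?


1/mu = 11.
1 + 1/mu = 12.
(1 + 1/mu)/2 = 6 is an integer and the inequality is strict, so k_max = 6 - 1 = 5.

5


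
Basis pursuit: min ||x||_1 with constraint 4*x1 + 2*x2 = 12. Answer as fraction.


Axis intercepts:
  x1 = 3, x2 = 0: L1 = 3
  x1 = 0, x2 = 6: L1 = 6
x* = (3, 0)
||x*||_1 = 3.

3


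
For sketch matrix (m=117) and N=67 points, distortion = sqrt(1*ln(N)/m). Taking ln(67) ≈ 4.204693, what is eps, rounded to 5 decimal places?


ln(67) ≈ 4.204693.
1*ln(N)/m ≈ 1*4.204693/117 ≈ 0.03593755.
eps = sqrt(0.03593755) ≈ 0.189572 ≈ 0.18957.

0.18957


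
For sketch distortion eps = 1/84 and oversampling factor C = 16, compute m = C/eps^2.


1/eps = 84.
(1/eps)^2 = 7056.
m = 16*7056 = 112896.

112896


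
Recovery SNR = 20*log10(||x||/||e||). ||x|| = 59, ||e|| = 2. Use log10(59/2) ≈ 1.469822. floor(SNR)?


||x||/||e|| = 59/2.
log10(59/2) ≈ 1.469822.
20*log10(||x||/||e||) ≈ 20*1.469822 = 29.39644.
floor(29.39644) = 29.

29


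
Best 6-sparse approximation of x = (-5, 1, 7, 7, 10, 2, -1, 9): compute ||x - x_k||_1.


Sorted |x_i| descending: [10, 9, 7, 7, 5, 2, 1, 1]
Keep top 6: [10, 9, 7, 7, 5, 2]
Tail entries: [1, 1]
L1 error = sum of tail = 2.

2


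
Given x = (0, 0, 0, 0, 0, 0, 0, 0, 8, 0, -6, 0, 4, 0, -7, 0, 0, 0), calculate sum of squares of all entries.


Non-zero entries: [(8, 8), (10, -6), (12, 4), (14, -7)]
Squares: [64, 36, 16, 49]
||x||_2^2 = sum = 165.

165


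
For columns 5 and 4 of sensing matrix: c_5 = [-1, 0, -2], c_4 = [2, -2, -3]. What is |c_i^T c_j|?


Inner product: -1*2 + 0*-2 + -2*-3
Products: [-2, 0, 6]
Sum = 4.
|dot| = 4.

4


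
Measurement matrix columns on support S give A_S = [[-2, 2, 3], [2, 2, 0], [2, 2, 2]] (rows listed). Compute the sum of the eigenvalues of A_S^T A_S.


Sum of eigenvalues of A_S^T A_S = trace(A_S^T A_S) = sum of squared column norms of A_S.
A_S^T A_S diagonal: [12, 12, 13].
trace = 12 + 12 + 13 = 37.

37


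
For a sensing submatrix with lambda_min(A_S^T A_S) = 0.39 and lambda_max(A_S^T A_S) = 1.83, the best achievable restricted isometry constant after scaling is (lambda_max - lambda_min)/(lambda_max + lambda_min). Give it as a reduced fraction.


lambda_max - lambda_min = 1.83 - 0.39 = 1.44.
lambda_max + lambda_min = 1.83 + 0.39 = 2.22.
delta = 1.44/2.22 = 144/222 = 24/37.

24/37


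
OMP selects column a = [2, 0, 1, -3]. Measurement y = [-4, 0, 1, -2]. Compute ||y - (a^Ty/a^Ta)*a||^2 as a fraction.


a^T a = 14.
a^T y = -1.
coeff = -1/14 = -1/14.
||r||^2 = 293/14.

293/14


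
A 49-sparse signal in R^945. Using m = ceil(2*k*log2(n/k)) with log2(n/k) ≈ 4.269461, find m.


log2(n/k) = log2(945/49) ≈ 4.269461.
2*k*log2(n/k) ≈ 2*49*4.269461 = 418.407178.
m = ceil(418.407178) = 419.

419


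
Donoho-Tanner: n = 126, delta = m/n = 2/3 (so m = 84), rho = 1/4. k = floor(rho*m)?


m = 2/3*126 = 84.
rho = 1/4.
rho*m = 1/4*84 = 21.
k = floor(21) = 21.

21


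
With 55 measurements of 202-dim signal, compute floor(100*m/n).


100*m/n = 100*55/202 ≈ 27.2277.
floor = 27.

27


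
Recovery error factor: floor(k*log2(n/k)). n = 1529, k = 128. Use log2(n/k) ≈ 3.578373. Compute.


log2(n/k) = log2(1529/128) ≈ 3.578373.
k*log2(n/k) ≈ 128*3.578373 = 458.031744.
floor(458.031744) = 458.

458


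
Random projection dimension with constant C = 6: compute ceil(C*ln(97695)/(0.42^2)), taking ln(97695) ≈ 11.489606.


ln(97695) ≈ 11.489606.
eps^2 = 0.42^2 = 0.1764.
C*ln(N)/eps^2 ≈ 6*11.489606/0.1764 ≈ 390.8029.
m = ceil(390.8029) = 391.

391


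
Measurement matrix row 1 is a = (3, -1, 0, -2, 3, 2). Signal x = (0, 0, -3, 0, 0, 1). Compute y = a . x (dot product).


Non-zero terms: ['0*-3', '2*1']
Products: [0, 2]
y = sum = 2.

2


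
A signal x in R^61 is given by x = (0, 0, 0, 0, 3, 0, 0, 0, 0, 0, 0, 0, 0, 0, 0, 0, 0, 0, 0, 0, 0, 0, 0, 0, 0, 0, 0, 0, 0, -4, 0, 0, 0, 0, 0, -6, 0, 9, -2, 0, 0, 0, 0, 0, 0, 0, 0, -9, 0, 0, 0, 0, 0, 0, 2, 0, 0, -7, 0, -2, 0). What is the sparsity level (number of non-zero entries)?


Non-zero positions: [4, 29, 35, 37, 38, 47, 54, 57, 59].
Sparsity = 9.

9


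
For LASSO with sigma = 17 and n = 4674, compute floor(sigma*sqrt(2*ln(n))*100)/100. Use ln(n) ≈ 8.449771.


ln(4674) ≈ 8.449771.
2*ln(n) ≈ 16.899542.
sqrt(2*ln(n)) ≈ sqrt(16.899542) ≈ 4.110905.
lambda ≈ 17*4.110905 = 69.885385.
floor(lambda*100)/100 = 69.88.

69.88


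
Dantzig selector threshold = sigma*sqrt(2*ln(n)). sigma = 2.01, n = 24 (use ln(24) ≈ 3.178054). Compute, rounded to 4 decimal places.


ln(24) ≈ 3.178054.
2*ln(n) ≈ 6.356108.
sqrt(2*ln(n)) ≈ sqrt(6.356108) ≈ 2.521132.
threshold ≈ 2.01*2.521132 = 5.06747532 ≈ 5.0675.

5.0675


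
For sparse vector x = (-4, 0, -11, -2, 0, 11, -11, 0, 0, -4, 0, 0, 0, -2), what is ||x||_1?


Non-zero entries: [(0, -4), (2, -11), (3, -2), (5, 11), (6, -11), (9, -4), (13, -2)]
Absolute values: [4, 11, 2, 11, 11, 4, 2]
||x||_1 = sum = 45.

45


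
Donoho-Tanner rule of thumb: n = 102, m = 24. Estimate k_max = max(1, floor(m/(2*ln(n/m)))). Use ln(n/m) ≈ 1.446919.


n/m = 102/24 = 17/4.
ln(n/m) ≈ 1.446919.
2*ln(n/m) ≈ 2.893838.
m/(2*ln(n/m)) ≈ 24/2.893838 ≈ 8.2935.
floor = 8.
k_max = max(1, 8) = 8.

8


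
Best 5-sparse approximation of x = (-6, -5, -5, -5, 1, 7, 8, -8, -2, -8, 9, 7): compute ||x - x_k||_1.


Sorted |x_i| descending: [9, 8, 8, 8, 7, 7, 6, 5, 5, 5, 2, 1]
Keep top 5: [9, 8, 8, 8, 7]
Tail entries: [7, 6, 5, 5, 5, 2, 1]
L1 error = sum of tail = 31.

31


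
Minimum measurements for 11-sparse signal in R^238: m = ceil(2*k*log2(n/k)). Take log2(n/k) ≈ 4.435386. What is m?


log2(n/k) = log2(238/11) ≈ 4.435386.
2*k*log2(n/k) ≈ 2*11*4.435386 = 97.578492.
m = ceil(97.578492) = 98.

98


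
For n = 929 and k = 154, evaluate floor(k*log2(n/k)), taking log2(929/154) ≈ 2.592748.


log2(n/k) = log2(929/154) ≈ 2.592748.
k*log2(n/k) ≈ 154*2.592748 = 399.283192.
floor(399.283192) = 399.

399


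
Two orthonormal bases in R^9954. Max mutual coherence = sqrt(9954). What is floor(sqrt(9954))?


99^2 = 9801 <= 9954 < 10000 = 100^2, so 99 <= sqrt(9954) < 100.
floor(sqrt(9954)) = 99.

99


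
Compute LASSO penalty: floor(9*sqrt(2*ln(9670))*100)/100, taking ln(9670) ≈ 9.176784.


ln(9670) ≈ 9.176784.
2*ln(n) ≈ 18.353568.
sqrt(2*ln(n)) ≈ sqrt(18.353568) ≈ 4.284106.
lambda ≈ 9*4.284106 = 38.556954.
floor(lambda*100)/100 = 38.55.

38.55


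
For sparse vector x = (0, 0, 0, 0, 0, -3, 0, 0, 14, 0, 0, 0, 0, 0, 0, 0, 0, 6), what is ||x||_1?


Non-zero entries: [(5, -3), (8, 14), (17, 6)]
Absolute values: [3, 14, 6]
||x||_1 = sum = 23.

23


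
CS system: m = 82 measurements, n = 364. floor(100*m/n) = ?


100*m/n = 100*82/364 ≈ 22.5275.
floor = 22.

22


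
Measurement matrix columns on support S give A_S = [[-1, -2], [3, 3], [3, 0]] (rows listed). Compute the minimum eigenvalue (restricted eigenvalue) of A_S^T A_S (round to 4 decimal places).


A_S^T A_S = [[19, 11], [11, 13]].
trace = 32.
det = 126.
disc = trace^2 - 4*det = 1024 - 4*126 = 520.
sqrt(520) ≈ 22.803509.
lam_min = (32 - sqrt(520))/2 ≈ (32 - 22.803509)/2 = 4.5982455 ≈ 4.5982.

4.5982


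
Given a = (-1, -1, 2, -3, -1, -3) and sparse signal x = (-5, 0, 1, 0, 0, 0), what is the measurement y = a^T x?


Non-zero terms: ['-1*-5', '2*1']
Products: [5, 2]
y = sum = 7.

7


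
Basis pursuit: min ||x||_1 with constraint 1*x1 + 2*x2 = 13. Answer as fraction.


Axis intercepts:
  x1 = 13, x2 = 0: L1 = 13
  x1 = 0, x2 = 13/2: L1 = 13/2
x* = (0, 13/2)
||x*||_1 = 13/2.

13/2


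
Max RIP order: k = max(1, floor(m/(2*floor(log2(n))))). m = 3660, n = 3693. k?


floor(log2(3693)) = 11.
2*11 = 22.
m/(2*floor(log2(n))) = 3660/22 ≈ 166.3636.
floor = 166.
k = max(1, 166) = 166.

166


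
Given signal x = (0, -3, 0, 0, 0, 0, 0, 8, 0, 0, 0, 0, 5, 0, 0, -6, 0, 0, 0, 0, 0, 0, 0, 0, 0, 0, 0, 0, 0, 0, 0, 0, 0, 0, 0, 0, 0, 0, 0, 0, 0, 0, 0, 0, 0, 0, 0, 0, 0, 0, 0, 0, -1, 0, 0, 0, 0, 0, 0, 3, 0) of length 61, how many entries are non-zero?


Non-zero positions: [1, 7, 12, 15, 52, 59].
Sparsity = 6.

6


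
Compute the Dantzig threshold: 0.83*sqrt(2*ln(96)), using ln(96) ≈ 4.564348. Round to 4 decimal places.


ln(96) ≈ 4.564348.
2*ln(n) ≈ 9.128696.
sqrt(2*ln(n)) ≈ sqrt(9.128696) ≈ 3.021373.
threshold ≈ 0.83*3.021373 = 2.50773959 ≈ 2.5077.

2.5077


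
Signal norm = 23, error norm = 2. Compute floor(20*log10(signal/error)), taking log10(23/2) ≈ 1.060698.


||x||/||e|| = 23/2.
log10(23/2) ≈ 1.060698.
20*log10(||x||/||e||) ≈ 20*1.060698 = 21.21396.
floor(21.21396) = 21.

21


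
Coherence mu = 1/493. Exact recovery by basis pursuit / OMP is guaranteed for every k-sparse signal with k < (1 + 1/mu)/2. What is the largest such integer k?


1/mu = 493.
1 + 1/mu = 494.
(1 + 1/mu)/2 = 247 is an integer and the inequality is strict, so k_max = 247 - 1 = 246.

246


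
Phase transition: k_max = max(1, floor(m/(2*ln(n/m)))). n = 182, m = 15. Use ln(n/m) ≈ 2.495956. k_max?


n/m = 182/15.
ln(n/m) ≈ 2.495956.
2*ln(n/m) ≈ 4.991912.
m/(2*ln(n/m)) ≈ 15/4.991912 ≈ 3.0049.
floor = 3.
k_max = max(1, 3) = 3.

3


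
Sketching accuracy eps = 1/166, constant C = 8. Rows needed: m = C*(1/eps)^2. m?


1/eps = 166.
(1/eps)^2 = 27556.
m = 8*27556 = 220448.

220448


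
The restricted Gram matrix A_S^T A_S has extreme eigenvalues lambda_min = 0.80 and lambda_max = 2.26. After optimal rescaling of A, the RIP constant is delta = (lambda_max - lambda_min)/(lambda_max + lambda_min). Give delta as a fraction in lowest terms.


lambda_max - lambda_min = 2.26 - 0.80 = 1.46.
lambda_max + lambda_min = 2.26 + 0.80 = 3.06.
delta = 1.46/3.06 = 146/306 = 73/153.

73/153


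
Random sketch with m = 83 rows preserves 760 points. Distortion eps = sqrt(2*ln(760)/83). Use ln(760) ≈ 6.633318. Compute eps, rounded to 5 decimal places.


ln(760) ≈ 6.633318.
2*ln(N)/m ≈ 2*6.633318/83 ≈ 0.15983899.
eps = sqrt(0.15983899) ≈ 0.3997987 ≈ 0.39980.

0.39980


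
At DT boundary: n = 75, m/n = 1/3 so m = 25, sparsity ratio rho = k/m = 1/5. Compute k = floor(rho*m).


m = 1/3*75 = 25.
rho = 1/5.
rho*m = 1/5*25 = 5.
k = floor(5) = 5.

5


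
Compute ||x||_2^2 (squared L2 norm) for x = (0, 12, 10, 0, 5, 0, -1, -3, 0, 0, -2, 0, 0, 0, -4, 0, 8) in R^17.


Non-zero entries: [(1, 12), (2, 10), (4, 5), (6, -1), (7, -3), (10, -2), (14, -4), (16, 8)]
Squares: [144, 100, 25, 1, 9, 4, 16, 64]
||x||_2^2 = sum = 363.

363


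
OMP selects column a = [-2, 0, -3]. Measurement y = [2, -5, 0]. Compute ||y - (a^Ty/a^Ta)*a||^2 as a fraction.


a^T a = 13.
a^T y = -4.
coeff = -4/13 = -4/13.
||r||^2 = 361/13.

361/13


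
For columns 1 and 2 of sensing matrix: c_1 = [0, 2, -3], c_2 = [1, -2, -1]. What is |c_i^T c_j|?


Inner product: 0*1 + 2*-2 + -3*-1
Products: [0, -4, 3]
Sum = -1.
|dot| = 1.

1


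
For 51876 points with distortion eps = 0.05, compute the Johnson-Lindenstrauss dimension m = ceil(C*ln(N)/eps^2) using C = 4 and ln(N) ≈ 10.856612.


ln(51876) ≈ 10.856612.
eps^2 = 0.05^2 = 0.0025.
C*ln(N)/eps^2 ≈ 4*10.856612/0.0025 ≈ 17370.5792.
m = ceil(17370.5792) = 17371.

17371


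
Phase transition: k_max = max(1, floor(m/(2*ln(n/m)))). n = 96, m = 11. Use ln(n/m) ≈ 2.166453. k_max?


n/m = 96/11.
ln(n/m) ≈ 2.166453.
2*ln(n/m) ≈ 4.332906.
m/(2*ln(n/m)) ≈ 11/4.332906 ≈ 2.5387.
floor = 2.
k_max = max(1, 2) = 2.

2


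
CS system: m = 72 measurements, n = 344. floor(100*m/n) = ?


100*m/n = 100*72/344 ≈ 20.9302.
floor = 20.

20


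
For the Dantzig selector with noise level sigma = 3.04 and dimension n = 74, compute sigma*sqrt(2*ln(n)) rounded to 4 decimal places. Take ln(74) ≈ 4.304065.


ln(74) ≈ 4.304065.
2*ln(n) ≈ 8.60813.
sqrt(2*ln(n)) ≈ sqrt(8.60813) ≈ 2.933961.
threshold ≈ 3.04*2.933961 = 8.91924144 ≈ 8.9192.

8.9192


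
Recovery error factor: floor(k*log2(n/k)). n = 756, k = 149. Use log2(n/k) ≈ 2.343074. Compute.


log2(n/k) = log2(756/149) ≈ 2.343074.
k*log2(n/k) ≈ 149*2.343074 = 349.118026.
floor(349.118026) = 349.

349


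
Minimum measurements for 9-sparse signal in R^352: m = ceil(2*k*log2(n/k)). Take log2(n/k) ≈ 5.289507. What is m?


log2(n/k) = log2(352/9) ≈ 5.289507.
2*k*log2(n/k) ≈ 2*9*5.289507 = 95.211126.
m = ceil(95.211126) = 96.

96


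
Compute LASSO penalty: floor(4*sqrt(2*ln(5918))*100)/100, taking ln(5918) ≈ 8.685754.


ln(5918) ≈ 8.685754.
2*ln(n) ≈ 17.371508.
sqrt(2*ln(n)) ≈ sqrt(17.371508) ≈ 4.167914.
lambda ≈ 4*4.167914 = 16.671656.
floor(lambda*100)/100 = 16.67.

16.67


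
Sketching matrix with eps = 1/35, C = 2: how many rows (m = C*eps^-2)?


1/eps = 35.
(1/eps)^2 = 1225.
m = 2*1225 = 2450.

2450


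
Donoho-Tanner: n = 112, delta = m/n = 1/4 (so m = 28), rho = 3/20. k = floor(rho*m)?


m = 1/4*112 = 28.
rho = 3/20.
rho*m = 3/20*28 = 4.2.
k = floor(4.2) = 4.

4


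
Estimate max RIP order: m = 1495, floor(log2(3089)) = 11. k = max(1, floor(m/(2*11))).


floor(log2(3089)) = 11.
2*11 = 22.
m/(2*floor(log2(n))) = 1495/22 ≈ 67.9545.
floor = 67.
k = max(1, 67) = 67.

67


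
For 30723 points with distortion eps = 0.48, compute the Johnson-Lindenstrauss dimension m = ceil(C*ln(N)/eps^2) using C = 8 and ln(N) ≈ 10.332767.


ln(30723) ≈ 10.332767.
eps^2 = 0.48^2 = 0.2304.
C*ln(N)/eps^2 ≈ 8*10.332767/0.2304 ≈ 358.7766.
m = ceil(358.7766) = 359.

359
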